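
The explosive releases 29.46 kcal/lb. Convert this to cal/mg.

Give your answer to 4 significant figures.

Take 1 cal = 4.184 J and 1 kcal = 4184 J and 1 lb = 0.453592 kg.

0.06495 cal/mg

29.46 kcal/lb × 4184 J/kcal ÷ 0.453592 kg/lb = 271743 J/kg
271743 J/kg ÷ 4.184 J/cal × 10⁻⁶ kg/mg = 0.0649481 cal/mg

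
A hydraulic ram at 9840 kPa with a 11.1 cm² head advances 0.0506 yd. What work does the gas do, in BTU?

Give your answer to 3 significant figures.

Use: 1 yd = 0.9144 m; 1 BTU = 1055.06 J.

9840 kPa → 9.84×10⁶ Pa
11.1 cm² → 0.00111 m²
F = P × A = 9.84×10⁶ × 0.00111 = 10922.4 N
0.0506 yd → 0.0462686 m
W = F × d = 10922.4 × 0.0462686 = 505.364 J
In BTU: 505.364 / 1055.06 = 0.478991 BTU

0.479 BTU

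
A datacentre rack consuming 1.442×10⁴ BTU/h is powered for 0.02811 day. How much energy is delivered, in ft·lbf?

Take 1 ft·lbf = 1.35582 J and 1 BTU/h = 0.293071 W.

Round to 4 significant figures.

1.442×10⁴ BTU/h × 0.293071 = 4226.08 W
0.02811 day × 86400 = 2428.7 s
E = P × t = 4226.08 W × 2428.7 s = 1.02639×10⁷ J
1.02639×10⁷ J ÷ (1.35582 J/ft·lbf) = 7.57025×10⁶ ft·lbf

7.570×10⁶ ft·lbf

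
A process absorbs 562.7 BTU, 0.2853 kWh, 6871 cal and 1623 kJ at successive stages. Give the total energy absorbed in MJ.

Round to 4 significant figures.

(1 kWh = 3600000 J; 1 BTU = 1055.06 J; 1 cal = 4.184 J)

3.273 MJ

562.7 BTU × 1055.06 = 593682 J
0.2853 kWh × 3600000 = 1.02708×10⁶ J
6871 cal × 4.184 = 28748.3 J
1623 kJ × 1000 = 1.623×10⁶ J
Combined: 593682 + 1.02708×10⁶ + 28748.3 + 1.623×10⁶ = 3.27251×10⁶ J
In MJ: 3.27251×10⁶ / 1000000 = 3.27251 MJ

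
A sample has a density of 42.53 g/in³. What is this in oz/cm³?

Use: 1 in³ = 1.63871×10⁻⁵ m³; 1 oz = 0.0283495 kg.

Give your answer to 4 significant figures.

42.53 g/in³ × 0.001 kg/g ÷ 1.63871×10⁻⁵ m³/in³ = 2595.33 kg/m³
2595.33 kg/m³ ÷ 0.0283495 kg/oz × 10⁻⁶ m³/cm³ = 0.0915476 oz/cm³

0.09155 oz/cm³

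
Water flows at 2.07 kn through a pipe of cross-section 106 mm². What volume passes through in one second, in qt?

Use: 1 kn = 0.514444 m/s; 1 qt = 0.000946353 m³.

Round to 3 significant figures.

2.07 kn × 0.514444 = 1.0649 m/s
106 mm² × 10⁻⁶ = 1.06×10⁻⁴ m²
V = v × A × t = 1.0649 m/s × 1.06×10⁻⁴ m² × 1 s = 1.12879×10⁻⁴ m³
1.12879×10⁻⁴ m³ ÷ (0.000946353 m³/qt) = 0.119278 qt

0.119 qt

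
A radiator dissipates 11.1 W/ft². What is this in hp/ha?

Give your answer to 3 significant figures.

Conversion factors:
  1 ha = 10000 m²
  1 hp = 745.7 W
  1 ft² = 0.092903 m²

1600 hp/ha

11.1 W/ft² ÷ 0.092903 m²/ft² = 119.479 W/m²
119.479 W/m² ÷ 745.7 W/hp × 10000 m²/ha = 1602.24 hp/ha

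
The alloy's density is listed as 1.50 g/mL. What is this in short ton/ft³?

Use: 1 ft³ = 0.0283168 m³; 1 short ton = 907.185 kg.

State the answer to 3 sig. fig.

0.0468 short ton/ft³

1.50 g/mL × 0.001 kg/g ÷ 10⁻⁶ m³/mL = 1500 kg/m³
1500 kg/m³ ÷ 907.185 kg/short ton × 0.0283168 m³/ft³ = 0.0468209 short ton/ft³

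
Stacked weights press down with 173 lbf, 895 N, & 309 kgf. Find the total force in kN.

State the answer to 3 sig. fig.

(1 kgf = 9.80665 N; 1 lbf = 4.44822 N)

173 lbf × 4.44822 → 769.542 N
895 N (already N)
309 kgf × 9.80665 → 3030.25 N
Total: 769.542 + 895 + 3030.25 = 4694.79 N
In kN: 4694.79 / 1000 = 4.69479 kN

4.69 kN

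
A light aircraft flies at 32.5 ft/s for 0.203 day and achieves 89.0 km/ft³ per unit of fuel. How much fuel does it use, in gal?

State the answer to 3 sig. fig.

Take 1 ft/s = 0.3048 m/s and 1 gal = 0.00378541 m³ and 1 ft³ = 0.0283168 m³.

14.6 gal

32.5 ft/s → 9.906 m/s
0.203 day → 17539.2 s
d = v × t = 9.906 × 17539.2 = 173743 m
89.0 km/ft³ → 3.14301×10⁶ m/m³
V = d / (distance per unit fuel) = 173743 / 3.14301×10⁶ = 0.0552792 m³
In gal: 0.0552792 / 0.00378541 = 14.6032 gal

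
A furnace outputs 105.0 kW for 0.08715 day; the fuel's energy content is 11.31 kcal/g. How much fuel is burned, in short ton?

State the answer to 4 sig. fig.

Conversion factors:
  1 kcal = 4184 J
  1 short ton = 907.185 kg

0.01842 short ton

105.0 kW → 105000 W
0.08715 day → 7529.76 s
E = P × t = 105000 × 7529.76 = 7.90625×10⁸ J
11.31 kcal/g → 4.7321×10⁷ J/kg
m = E / e_s = 7.90625×10⁸ / 4.7321×10⁷ = 16.7077 kg
In short ton: 16.7077 / 907.185 = 0.0184171 short ton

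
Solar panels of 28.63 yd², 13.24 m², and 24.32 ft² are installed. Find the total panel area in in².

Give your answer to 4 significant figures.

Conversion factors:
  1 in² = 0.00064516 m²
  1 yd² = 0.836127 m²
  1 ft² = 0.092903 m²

28.63 yd² × 0.836127 → 23.9383 m²
13.24 m² (already m²)
24.32 ft² × 0.092903 → 2.2594 m²
Sum: 23.9383 + 13.24 + 2.2594 = 39.4377 m²
In in²: 39.4377 / 0.00064516 = 61128.6 in²

6.113×10⁴ in²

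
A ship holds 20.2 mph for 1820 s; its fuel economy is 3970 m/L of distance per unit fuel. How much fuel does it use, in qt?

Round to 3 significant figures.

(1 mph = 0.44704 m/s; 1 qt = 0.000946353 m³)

20.2 mph → 9.03021 m/s
d = v × t = 9.03021 × 1820 = 16435 m
3970 m/L → 3.97×10⁶ m/m³
V = d / (distance per unit fuel) = 16435 / 3.97×10⁶ = 0.0041398 m³
In qt: 0.0041398 / 0.000946353 = 4.37448 qt

4.37 qt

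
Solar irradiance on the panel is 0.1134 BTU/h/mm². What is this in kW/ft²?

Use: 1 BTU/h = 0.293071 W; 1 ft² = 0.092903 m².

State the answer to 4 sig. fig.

0.1134 BTU/h/mm² × 0.293071 W/BTU/h ÷ 10⁻⁶ m²/mm² = 33234.3 W/m²
33234.3 W/m² ÷ 1000 W/kW × 0.092903 m²/ft² = 3.08757 kW/ft²

3.088 kW/ft²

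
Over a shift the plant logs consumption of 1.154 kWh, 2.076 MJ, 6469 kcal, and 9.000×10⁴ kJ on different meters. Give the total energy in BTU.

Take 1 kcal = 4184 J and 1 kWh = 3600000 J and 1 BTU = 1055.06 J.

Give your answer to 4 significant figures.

1.154 kWh × 3600000 = 4.1544×10⁶ J
2.076 MJ × 1000000 = 2.076×10⁶ J
6469 kcal × 4184 = 2.70663×10⁷ J
9.000×10⁴ kJ × 1000 = 9×10⁷ J
Total: 4.1544×10⁶ + 2.076×10⁶ + 2.70663×10⁷ + 9×10⁷ = 1.23297×10⁸ J
In BTU: 1.23297×10⁸ / 1055.06 = 116863 BTU

1.169×10⁵ BTU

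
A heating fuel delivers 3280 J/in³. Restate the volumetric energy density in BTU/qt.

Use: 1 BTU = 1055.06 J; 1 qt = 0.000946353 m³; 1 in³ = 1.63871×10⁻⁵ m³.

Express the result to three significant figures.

3280 J/in³ ÷ 1.63871×10⁻⁵ m³/in³ = 2.00157×10⁸ J/m³
2.00157×10⁸ J/m³ ÷ 1055.06 J/BTU × 0.000946353 m³/qt = 179.534 BTU/qt

180 BTU/qt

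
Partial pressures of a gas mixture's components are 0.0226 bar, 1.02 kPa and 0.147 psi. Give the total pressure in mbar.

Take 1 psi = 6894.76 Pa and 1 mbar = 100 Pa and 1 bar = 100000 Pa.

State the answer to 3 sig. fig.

0.0226 bar × 100000 → 2260 Pa
1.02 kPa × 1000 → 1020 Pa
0.147 psi × 6894.76 → 1013.53 Pa
Sum: 2260 + 1020 + 1013.53 = 4293.53 Pa
In mbar: 4293.53 / 100 = 42.9353 mbar

42.9 mbar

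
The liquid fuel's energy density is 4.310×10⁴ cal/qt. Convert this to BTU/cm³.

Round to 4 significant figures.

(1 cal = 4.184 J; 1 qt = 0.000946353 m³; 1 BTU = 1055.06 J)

0.1806 BTU/cm³

4.310×10⁴ cal/qt × 4.184 J/cal ÷ 0.000946353 m³/qt = 1.90553×10⁸ J/m³
1.90553×10⁸ J/m³ ÷ 1055.06 J/BTU × 10⁻⁶ m³/cm³ = 0.180609 BTU/cm³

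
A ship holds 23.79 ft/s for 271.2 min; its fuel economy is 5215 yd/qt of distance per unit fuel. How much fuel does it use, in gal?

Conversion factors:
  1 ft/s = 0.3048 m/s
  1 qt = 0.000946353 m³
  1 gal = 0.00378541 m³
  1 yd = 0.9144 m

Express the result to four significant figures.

6.186 gal

23.79 ft/s → 7.25119 m/s
271.2 min → 16272 s
d = v × t = 7.25119 × 16272 = 117991 m
5215 yd/qt → 5.03892×10⁶ m/m³
V = d / (distance per unit fuel) = 117991 / 5.03892×10⁶ = 0.0234159 m³
In gal: 0.0234159 / 0.00378541 = 6.18583 gal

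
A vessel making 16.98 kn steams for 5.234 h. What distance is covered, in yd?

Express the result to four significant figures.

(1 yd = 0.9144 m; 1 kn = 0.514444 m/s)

1.800×10⁵ yd

16.98 kn × 0.514444 = 8.73526 m/s
5.234 h × 3600 = 18842.4 s
d = v × t = 8.73526 m/s × 18842.4 s = 164593 m
164593 m ÷ (0.9144 m/yd) = 180001 yd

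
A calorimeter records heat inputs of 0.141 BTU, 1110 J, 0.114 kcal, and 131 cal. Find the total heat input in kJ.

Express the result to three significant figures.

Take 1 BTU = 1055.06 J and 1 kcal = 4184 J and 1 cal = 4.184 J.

0.141 BTU × 1055.06 = 148.763 J
1110 J (already J)
0.114 kcal × 4184 = 476.976 J
131 cal × 4.184 = 548.104 J
Sum: 148.763 + 1110 + 476.976 + 548.104 = 2283.84 J
In kJ: 2283.84 / 1000 = 2.28384 kJ

2.28 kJ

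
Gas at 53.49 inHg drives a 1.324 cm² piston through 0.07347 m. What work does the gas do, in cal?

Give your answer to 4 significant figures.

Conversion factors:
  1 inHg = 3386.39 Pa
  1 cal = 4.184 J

0.4211 cal

53.49 inHg → 181138 Pa
1.324 cm² → 1.324×10⁻⁴ m²
F = P × A = 181138 × 1.324×10⁻⁴ = 23.9827 N
W = F × d = 23.9827 × 0.07347 = 1.76201 J
In cal: 1.76201 / 4.184 = 0.42113 cal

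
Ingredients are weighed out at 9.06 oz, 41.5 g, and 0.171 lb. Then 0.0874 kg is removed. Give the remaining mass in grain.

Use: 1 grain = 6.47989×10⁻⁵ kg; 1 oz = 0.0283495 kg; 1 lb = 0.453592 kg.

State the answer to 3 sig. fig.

9.06 oz × 0.0283495 = 0.256846 kg
41.5 g × 0.001 = 0.0415 kg
0.171 lb × 0.453592 = 0.0775642 kg
0.0874 kg (already kg)
Result: 0.256846 + 0.0415 + 0.0775642 − 0.0874 = 0.28851 kg
In grain: 0.28851 / 6.47989×10⁻⁵ = 4452.39 grain

4450 grain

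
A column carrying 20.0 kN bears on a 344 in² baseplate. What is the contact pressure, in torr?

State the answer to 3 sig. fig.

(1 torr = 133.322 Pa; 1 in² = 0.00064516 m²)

676 torr

20.0 kN × 1000 = 20000 N
344 in² × 0.00064516 = 0.221935 m²
P = F / A = 20000 N / 0.221935 m² = 90116.5 Pa
90116.5 Pa ÷ (133.322 Pa/torr) = 675.931 torr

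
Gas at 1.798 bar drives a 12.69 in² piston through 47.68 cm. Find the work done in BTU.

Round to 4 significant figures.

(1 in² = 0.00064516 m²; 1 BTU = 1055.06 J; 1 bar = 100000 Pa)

0.6652 BTU

1.798 bar → 179800 Pa
12.69 in² → 0.00818708 m²
F = P × A = 179800 × 0.00818708 = 1472.04 N
47.68 cm → 0.4768 m
W = F × d = 1472.04 × 0.4768 = 701.869 J
In BTU: 701.869 / 1055.06 = 0.665241 BTU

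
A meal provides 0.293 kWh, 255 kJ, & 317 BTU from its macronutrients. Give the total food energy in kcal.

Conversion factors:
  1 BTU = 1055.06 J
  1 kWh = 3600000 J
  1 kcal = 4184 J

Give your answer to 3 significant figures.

0.293 kWh × 3600000 = 1.0548×10⁶ J
255 kJ × 1000 = 255000 J
317 BTU × 1055.06 = 334454 J
Combined: 1.0548×10⁶ + 255000 + 334454 = 1.64425×10⁶ J
In kcal: 1.64425×10⁶ / 4184 = 392.985 kcal

393 kcal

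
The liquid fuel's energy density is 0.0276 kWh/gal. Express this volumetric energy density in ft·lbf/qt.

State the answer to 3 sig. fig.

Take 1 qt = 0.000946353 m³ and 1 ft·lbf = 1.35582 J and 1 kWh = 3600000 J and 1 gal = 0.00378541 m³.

0.0276 kWh/gal × 3600000 J/kWh ÷ 0.00378541 m³/gal = 2.62481×10⁷ J/m³
2.62481×10⁷ J/m³ ÷ 1.35582 J/ft·lbf × 0.000946353 m³/qt = 18321 ft·lbf/qt

1.83×10⁴ ft·lbf/qt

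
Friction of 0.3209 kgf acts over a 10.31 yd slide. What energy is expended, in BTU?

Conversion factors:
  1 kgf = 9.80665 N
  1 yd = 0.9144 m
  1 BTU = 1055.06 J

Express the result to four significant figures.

0.3209 kgf × 9.80665 = 3.14695 N
10.31 yd × 0.9144 = 9.42746 m
W = F × d = 3.14695 N × 9.42746 m = 29.6677 J
29.6677 J ÷ (1055.06 J/BTU) = 0.0281194 BTU

0.02812 BTU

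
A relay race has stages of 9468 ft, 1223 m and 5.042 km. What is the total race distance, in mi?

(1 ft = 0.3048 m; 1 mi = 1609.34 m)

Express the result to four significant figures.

5.686 mi

9468 ft × 0.3048 = 2885.85 m
1223 m (already m)
5.042 km × 1000 = 5042 m
Total: 2885.85 + 1223 + 5042 = 9150.85 m
In mi: 9150.85 / 1609.34 = 5.68609 mi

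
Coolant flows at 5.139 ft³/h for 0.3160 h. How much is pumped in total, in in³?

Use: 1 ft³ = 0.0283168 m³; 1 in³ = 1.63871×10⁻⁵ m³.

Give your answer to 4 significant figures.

5.139 ft³/h → 4.04222×10⁻⁵ m³/s
0.3160 h → 1137.6 s
V = Q × t = 4.04222×10⁻⁵ × 1137.6 = 0.0459843 m³
In in³: 0.0459843 / 1.63871×10⁻⁵ = 2806.13 in³

2806 in³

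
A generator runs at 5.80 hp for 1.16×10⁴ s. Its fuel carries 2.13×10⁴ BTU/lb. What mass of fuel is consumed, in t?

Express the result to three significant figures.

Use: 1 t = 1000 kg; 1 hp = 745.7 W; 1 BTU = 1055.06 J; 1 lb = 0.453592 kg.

0.00101 t

5.80 hp → 4325.06 W
E = P × t = 4325.06 × 11600 = 5.01707×10⁷ J
2.13×10⁴ BTU/lb → 4.9544×10⁷ J/kg
m = E / e_s = 5.01707×10⁷ / 4.9544×10⁷ = 1.01265 kg
In t: 1.01265 / 1000 = 0.00101265 t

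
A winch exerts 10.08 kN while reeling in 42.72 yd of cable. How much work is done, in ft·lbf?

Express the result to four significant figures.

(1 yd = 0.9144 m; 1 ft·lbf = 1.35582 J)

10.08 kN × 1000 → 10080 N
42.72 yd × 0.9144 → 39.0632 m
W = F × d = 10080 N × 39.0632 m = 393757 J
393757 J ÷ (1.35582 J/ft·lbf) = 290420 ft·lbf

2.904×10⁵ ft·lbf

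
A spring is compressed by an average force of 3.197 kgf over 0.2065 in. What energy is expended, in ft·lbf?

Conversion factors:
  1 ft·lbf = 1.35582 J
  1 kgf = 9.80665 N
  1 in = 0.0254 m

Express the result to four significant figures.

0.1213 ft·lbf

3.197 kgf × 9.80665 = 31.3519 N
0.2065 in × 0.0254 = 0.0052451 m
W = F × d = 31.3519 N × 0.0052451 m = 0.164444 J
0.164444 J ÷ (1.35582 J/ft·lbf) = 0.121287 ft·lbf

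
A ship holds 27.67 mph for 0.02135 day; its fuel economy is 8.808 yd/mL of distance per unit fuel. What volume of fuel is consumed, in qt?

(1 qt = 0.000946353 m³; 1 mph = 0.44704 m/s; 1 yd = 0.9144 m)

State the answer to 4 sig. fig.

27.67 mph → 12.3696 m/s
0.02135 day → 1844.64 s
d = v × t = 12.3696 × 1844.64 = 22817.5 m
8.808 yd/mL → 8.05404×10⁶ m/m³
V = d / (distance per unit fuel) = 22817.5 / 8.05404×10⁶ = 0.00283305 m³
In qt: 0.00283305 / 0.000946353 = 2.99365 qt

2.994 qt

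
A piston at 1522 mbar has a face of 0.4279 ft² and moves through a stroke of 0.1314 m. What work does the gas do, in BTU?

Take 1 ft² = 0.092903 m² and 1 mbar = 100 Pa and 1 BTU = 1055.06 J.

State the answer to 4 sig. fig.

1522 mbar → 152200 Pa
0.4279 ft² → 0.0397532 m²
F = P × A = 152200 × 0.0397532 = 6050.44 N
W = F × d = 6050.44 × 0.1314 = 795.028 J
In BTU: 795.028 / 1055.06 = 0.753538 BTU

0.7535 BTU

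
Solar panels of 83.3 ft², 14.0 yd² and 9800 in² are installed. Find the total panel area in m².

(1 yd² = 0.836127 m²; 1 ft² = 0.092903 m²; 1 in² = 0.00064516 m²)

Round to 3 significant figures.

83.3 ft² × 0.092903 → 7.73882 m²
14.0 yd² × 0.836127 → 11.7058 m²
9800 in² × 0.00064516 → 6.32257 m²
Sum: 7.73882 + 11.7058 + 6.32257 = 25.7672 m²

25.8 m²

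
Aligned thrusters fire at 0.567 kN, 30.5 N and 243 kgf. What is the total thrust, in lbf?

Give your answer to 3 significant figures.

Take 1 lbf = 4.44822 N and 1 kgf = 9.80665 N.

670 lbf

0.567 kN × 1000 = 567 N
30.5 N (already N)
243 kgf × 9.80665 = 2383.02 N
Total: 567 + 30.5 + 2383.02 = 2980.52 N
In lbf: 2980.52 / 4.44822 = 670.048 lbf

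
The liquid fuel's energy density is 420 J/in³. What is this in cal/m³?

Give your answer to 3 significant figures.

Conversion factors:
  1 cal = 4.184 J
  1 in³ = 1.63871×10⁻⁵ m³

6.13×10⁶ cal/m³

420 J/in³ ÷ 1.63871×10⁻⁵ m³/in³ = 2.56299×10⁷ J/m³
2.56299×10⁷ J/m³ ÷ 4.184 J/cal = 6.12569×10⁶ cal/m³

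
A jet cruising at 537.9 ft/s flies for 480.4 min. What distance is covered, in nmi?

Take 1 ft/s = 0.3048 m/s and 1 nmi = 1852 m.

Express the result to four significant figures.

537.9 ft/s × 0.3048 → 163.952 m/s
480.4 min × 60 → 28824 s
d = v × t = 163.952 m/s × 28824 s = 4.72575×10⁶ m
4.72575×10⁶ m ÷ (1852 m/nmi) = 2551.7 nmi

2552 nmi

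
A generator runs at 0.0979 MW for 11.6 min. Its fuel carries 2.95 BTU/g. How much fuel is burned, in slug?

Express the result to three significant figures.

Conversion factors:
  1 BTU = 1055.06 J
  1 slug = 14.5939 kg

0.0979 MW → 97900 W
11.6 min → 696 s
E = P × t = 97900 × 696 = 6.81384×10⁷ J
2.95 BTU/g → 3.11243×10⁶ J/kg
m = E / e_s = 6.81384×10⁷ / 3.11243×10⁶ = 21.8923 kg
In slug: 21.8923 / 14.5939 = 1.5001 slug

1.50 slug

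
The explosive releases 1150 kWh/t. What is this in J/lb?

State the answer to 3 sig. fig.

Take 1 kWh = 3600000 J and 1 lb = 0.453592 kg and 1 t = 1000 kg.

1.88×10⁶ J/lb

1150 kWh/t × 3600000 J/kWh ÷ 1000 kg/t = 4.14×10⁶ J/kg
4.14×10⁶ J/kg × 0.453592 kg/lb = 1.87787×10⁶ J/lb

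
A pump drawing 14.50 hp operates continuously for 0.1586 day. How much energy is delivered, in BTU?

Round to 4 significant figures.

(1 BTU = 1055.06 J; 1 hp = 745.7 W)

14.50 hp × 745.7 → 10812.7 W
0.1586 day × 86400 → 13703 s
E = P × t = 10812.7 W × 13703 s = 1.48166×10⁸ J
1.48166×10⁸ J ÷ (1055.06 J/BTU) = 140434 BTU

1.404×10⁵ BTU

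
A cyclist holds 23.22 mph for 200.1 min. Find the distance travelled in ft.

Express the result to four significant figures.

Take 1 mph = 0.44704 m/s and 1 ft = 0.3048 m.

4.089×10⁵ ft

23.22 mph × 0.44704 = 10.3803 m/s
200.1 min × 60 = 12006 s
d = v × t = 10.3803 m/s × 12006 s = 124626 m
124626 m ÷ (0.3048 m/ft) = 408878 ft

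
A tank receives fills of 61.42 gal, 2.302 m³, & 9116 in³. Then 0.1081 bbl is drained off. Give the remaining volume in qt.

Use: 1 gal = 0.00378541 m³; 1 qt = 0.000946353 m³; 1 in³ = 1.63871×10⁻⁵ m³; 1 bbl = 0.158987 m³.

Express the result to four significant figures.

2818 qt

61.42 gal × 0.00378541 = 0.2325 m³
2.302 m³ (already m³)
9116 in³ × 1.63871×10⁻⁵ = 0.149385 m³
0.1081 bbl × 0.158987 = 0.0171865 m³
Net: 0.2325 + 2.302 + 0.149385 − 0.0171865 = 2.6667 m³
In qt: 2.6667 / 0.000946353 = 2817.87 qt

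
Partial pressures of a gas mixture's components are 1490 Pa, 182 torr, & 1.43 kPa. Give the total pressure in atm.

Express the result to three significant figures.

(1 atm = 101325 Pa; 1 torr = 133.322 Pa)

1490 Pa (already Pa)
182 torr × 133.322 = 24264.6 Pa
1.43 kPa × 1000 = 1430 Pa
Sum: 1490 + 24264.6 + 1430 = 27184.6 Pa
In atm: 27184.6 / 101325 = 0.268291 atm

0.268 atm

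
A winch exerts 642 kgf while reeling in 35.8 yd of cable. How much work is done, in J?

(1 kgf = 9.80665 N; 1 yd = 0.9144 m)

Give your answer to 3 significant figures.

642 kgf × 9.80665 → 6295.87 N
35.8 yd × 0.9144 → 32.7355 m
W = F × d = 6295.87 N × 32.7355 m = 206098 J

2.06×10⁵ J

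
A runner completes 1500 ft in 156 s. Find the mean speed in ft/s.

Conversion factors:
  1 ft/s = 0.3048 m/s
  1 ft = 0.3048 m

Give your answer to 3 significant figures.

9.62 ft/s

1500 ft × 0.3048 → 457.2 m
v = d / t = 457.2 m / 156 s = 2.93077 m/s
2.93077 m/s ÷ (0.3048 m/s/ft/s) = 9.61539 ft/s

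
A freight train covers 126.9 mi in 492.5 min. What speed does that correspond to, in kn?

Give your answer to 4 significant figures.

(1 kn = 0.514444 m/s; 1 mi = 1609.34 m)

13.43 kn

126.9 mi × 1609.34 → 204225 m
492.5 min × 60 → 29550 s
v = d / t = 204225 m / 29550 s = 6.91117 m/s
6.91117 m/s ÷ (0.514444 m/s/kn) = 13.4343 kn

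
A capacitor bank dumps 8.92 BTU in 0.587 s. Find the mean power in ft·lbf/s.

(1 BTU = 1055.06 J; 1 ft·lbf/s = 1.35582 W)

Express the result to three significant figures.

1.18×10⁴ ft·lbf/s

8.92 BTU × 1055.06 → 9411.14 J
P = E / t = 9411.14 J / 0.587 s = 16032.6 W
16032.6 W ÷ (1.35582 W/ft·lbf/s) = 11825 ft·lbf/s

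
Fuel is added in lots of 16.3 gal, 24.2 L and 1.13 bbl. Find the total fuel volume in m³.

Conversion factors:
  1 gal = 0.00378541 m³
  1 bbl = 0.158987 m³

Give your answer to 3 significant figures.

0.266 m³

16.3 gal × 0.00378541 → 0.0617022 m³
24.2 L × 0.001 → 0.0242 m³
1.13 bbl × 0.158987 → 0.179655 m³
Sum: 0.0617022 + 0.0242 + 0.179655 = 0.265557 m³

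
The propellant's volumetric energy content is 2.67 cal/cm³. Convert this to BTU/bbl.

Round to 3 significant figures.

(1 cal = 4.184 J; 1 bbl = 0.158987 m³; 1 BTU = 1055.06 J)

2.67 cal/cm³ × 4.184 J/cal ÷ 10⁻⁶ m³/cm³ = 1.11713×10⁷ J/m³
1.11713×10⁷ J/m³ ÷ 1055.06 J/BTU × 0.158987 m³/bbl = 1683.4 BTU/bbl

1680 BTU/bbl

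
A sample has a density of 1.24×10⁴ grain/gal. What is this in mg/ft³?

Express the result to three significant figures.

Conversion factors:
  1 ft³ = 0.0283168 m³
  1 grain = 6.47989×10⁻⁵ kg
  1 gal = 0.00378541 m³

6.01×10⁶ mg/ft³

1.24×10⁴ grain/gal × 6.47989×10⁻⁵ kg/grain ÷ 0.00378541 m³/gal = 212.264 kg/m³
212.264 kg/m³ ÷ 10⁻⁶ kg/mg × 0.0283168 m³/ft³ = 6.01064×10⁶ mg/ft³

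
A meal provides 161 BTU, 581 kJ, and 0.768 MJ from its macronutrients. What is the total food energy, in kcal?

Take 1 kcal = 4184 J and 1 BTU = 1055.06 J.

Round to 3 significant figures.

363 kcal

161 BTU × 1055.06 = 169865 J
581 kJ × 1000 = 581000 J
0.768 MJ × 1000000 = 768000 J
Sum: 169865 + 581000 + 768000 = 1.51886×10⁶ J
In kcal: 1.51886×10⁶ / 4184 = 363.016 kcal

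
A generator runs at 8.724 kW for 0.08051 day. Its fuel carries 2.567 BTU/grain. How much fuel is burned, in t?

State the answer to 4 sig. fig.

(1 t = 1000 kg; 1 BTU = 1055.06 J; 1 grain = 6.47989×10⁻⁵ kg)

0.001452 t

8.724 kW → 8724 W
0.08051 day → 6956.06 s
E = P × t = 8724 × 6956.06 = 6.06847×10⁷ J
2.567 BTU/grain → 4.17961×10⁷ J/kg
m = E / e_s = 6.06847×10⁷ / 4.17961×10⁷ = 1.45192 kg
In t: 1.45192 / 1000 = 0.00145192 t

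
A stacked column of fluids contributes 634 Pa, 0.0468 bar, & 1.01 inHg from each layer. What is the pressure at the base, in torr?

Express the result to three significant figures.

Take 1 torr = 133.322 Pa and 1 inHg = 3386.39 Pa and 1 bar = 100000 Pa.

65.5 torr

634 Pa (already Pa)
0.0468 bar × 100000 = 4680 Pa
1.01 inHg × 3386.39 = 3420.25 Pa
Sum: 634 + 4680 + 3420.25 = 8734.25 Pa
In torr: 8734.25 / 133.322 = 65.5124 torr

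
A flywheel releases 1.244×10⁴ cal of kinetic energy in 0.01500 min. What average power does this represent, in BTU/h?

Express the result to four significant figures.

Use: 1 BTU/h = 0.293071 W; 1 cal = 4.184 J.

1.973×10⁵ BTU/h

1.244×10⁴ cal × 4.184 = 52049 J
0.01500 min × 60 = 0.9 s
P = E / t = 52049 J / 0.9 s = 57832.2 W
57832.2 W ÷ (0.293071 W/BTU/h) = 197332 BTU/h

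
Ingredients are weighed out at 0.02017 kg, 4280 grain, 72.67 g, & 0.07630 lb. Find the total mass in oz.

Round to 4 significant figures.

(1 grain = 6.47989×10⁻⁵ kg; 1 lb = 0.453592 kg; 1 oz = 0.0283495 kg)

0.02017 kg (already kg)
4280 grain × 6.47989×10⁻⁵ = 0.277339 kg
72.67 g × 0.001 = 0.07267 kg
0.07630 lb × 0.453592 = 0.0346091 kg
Total: 0.02017 + 0.277339 + 0.07267 + 0.0346091 = 0.404788 kg
In oz: 0.404788 / 0.0283495 = 14.2785 oz

14.28 oz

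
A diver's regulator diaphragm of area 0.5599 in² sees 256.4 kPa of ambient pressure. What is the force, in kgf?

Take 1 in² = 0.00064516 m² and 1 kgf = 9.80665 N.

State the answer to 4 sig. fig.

256.4 kPa × 1000 → 256400 Pa
0.5599 in² × 0.00064516 → 3.61225×10⁻⁴ m²
F = P × A = 256400 Pa × 3.61225×10⁻⁴ m² = 92.6181 N
92.6181 N ÷ (9.80665 N/kgf) = 9.44442 kgf

9.444 kgf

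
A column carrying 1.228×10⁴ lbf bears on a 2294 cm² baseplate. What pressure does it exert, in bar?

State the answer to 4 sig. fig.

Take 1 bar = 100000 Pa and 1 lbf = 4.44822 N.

2.381 bar

1.228×10⁴ lbf × 4.44822 = 54624.1 N
2294 cm² × 0.0001 = 0.2294 m²
P = F / A = 54624.1 N / 0.2294 m² = 238117 Pa
238117 Pa ÷ (100000 Pa/bar) = 2.38117 bar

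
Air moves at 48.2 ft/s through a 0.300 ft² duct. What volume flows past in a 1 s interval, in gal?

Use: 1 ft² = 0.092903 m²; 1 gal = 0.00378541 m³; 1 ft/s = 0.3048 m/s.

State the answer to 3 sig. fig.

108 gal

48.2 ft/s × 0.3048 → 14.6914 m/s
0.300 ft² × 0.092903 → 0.0278709 m²
V = v × A × t = 14.6914 m/s × 0.0278709 m² × 1 s = 0.409463 m³
0.409463 m³ ÷ (0.00378541 m³/gal) = 108.169 gal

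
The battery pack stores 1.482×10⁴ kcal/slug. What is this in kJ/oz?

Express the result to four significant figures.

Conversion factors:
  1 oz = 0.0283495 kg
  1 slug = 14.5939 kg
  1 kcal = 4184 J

120.5 kJ/oz

1.482×10⁴ kcal/slug × 4184 J/kcal ÷ 14.5939 kg/slug = 4.24882×10⁶ J/kg
4.24882×10⁶ J/kg ÷ 1000 J/kJ × 0.0283495 kg/oz = 120.452 kJ/oz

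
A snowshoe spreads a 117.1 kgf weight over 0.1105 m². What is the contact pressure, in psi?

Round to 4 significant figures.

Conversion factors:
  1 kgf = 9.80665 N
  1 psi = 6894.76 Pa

1.507 psi

117.1 kgf × 9.80665 = 1148.36 N
P = F / A = 1148.36 N / 0.1105 m² = 10392.4 Pa
10392.4 Pa ÷ (6894.76 Pa/psi) = 1.50729 psi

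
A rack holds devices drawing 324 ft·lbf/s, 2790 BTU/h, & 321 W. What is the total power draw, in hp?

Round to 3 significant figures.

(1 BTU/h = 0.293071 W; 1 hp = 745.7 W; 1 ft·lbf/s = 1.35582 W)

2.12 hp

324 ft·lbf/s × 1.35582 → 439.286 W
2790 BTU/h × 0.293071 → 817.668 W
321 W (already W)
Sum: 439.286 + 817.668 + 321 = 1577.95 W
In hp: 1577.95 / 745.7 = 2.11607 hp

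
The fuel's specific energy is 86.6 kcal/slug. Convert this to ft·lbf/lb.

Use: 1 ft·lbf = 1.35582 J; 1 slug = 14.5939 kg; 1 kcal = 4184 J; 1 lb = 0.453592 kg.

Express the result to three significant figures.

86.6 kcal/slug × 4184 J/kcal ÷ 14.5939 kg/slug = 24827.8 J/kg
24827.8 J/kg ÷ 1.35582 J/ft·lbf × 0.453592 kg/lb = 8306.18 ft·lbf/lb

8310 ft·lbf/lb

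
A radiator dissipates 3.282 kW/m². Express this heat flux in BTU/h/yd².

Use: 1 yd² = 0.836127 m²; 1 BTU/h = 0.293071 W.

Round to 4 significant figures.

3.282 kW/m² × 1000 W/kW = 3282 W/m²
3282 W/m² ÷ 0.293071 W/BTU/h × 0.836127 m²/yd² = 9363.49 BTU/h/yd²

9363 BTU/h/yd²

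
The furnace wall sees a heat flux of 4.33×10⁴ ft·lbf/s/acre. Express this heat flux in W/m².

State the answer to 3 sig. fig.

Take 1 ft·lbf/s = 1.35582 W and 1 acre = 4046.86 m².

4.33×10⁴ ft·lbf/s/acre × 1.35582 W/ft·lbf/s ÷ 4046.86 m²/acre = 14.5068 W/m²
14.5068 W/m²  = 14.5068 W/m²

14.5 W/m²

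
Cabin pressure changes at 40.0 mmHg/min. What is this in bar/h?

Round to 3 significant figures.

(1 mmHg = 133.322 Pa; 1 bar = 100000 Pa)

3.20 bar/h

40.0 mmHg/min × 133.322 Pa/mmHg ÷ 60 s/min = 88.8813 Pa/s
88.8813 Pa/s ÷ 100000 Pa/bar × 3600 s/h = 3.19973 bar/h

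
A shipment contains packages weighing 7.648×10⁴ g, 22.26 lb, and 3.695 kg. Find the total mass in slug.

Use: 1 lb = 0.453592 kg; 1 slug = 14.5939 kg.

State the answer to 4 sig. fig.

7.648×10⁴ g × 0.001 → 76.48 kg
22.26 lb × 0.453592 → 10.097 kg
3.695 kg (already kg)
Combined: 76.48 + 10.097 + 3.695 = 90.272 kg
In slug: 90.272 / 14.5939 = 6.1856 slug

6.186 slug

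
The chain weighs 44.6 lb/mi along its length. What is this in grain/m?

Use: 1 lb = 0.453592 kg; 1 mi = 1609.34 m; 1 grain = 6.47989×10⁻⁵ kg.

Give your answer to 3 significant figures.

194 grain/m

44.6 lb/mi × 0.453592 kg/lb ÷ 1609.34 m/mi = 0.0125705 kg/m
0.0125705 kg/m ÷ 6.47989×10⁻⁵ kg/grain = 193.992 grain/m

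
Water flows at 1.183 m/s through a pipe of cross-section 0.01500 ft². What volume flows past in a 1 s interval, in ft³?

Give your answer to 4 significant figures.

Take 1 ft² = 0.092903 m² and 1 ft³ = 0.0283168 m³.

0.01500 ft² × 0.092903 = 0.00139354 m²
V = v × A × t = 1.183 m/s × 0.00139354 m² × 1 s = 0.00164856 m³
0.00164856 m³ ÷ (0.0283168 m³/ft³) = 0.0582184 ft³

0.05822 ft³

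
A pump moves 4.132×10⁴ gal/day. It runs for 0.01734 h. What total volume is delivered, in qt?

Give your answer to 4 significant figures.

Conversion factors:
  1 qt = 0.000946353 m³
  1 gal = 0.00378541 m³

4.132×10⁴ gal/day → 0.00181034 m³/s
0.01734 h → 62.424 s
V = Q × t = 0.00181034 × 62.424 = 0.113009 m³
In qt: 0.113009 / 0.000946353 = 119.415 qt

119.4 qt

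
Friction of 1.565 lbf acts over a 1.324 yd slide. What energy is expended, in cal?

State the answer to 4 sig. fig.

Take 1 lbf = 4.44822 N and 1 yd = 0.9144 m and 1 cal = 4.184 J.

1.565 lbf × 4.44822 → 6.96146 N
1.324 yd × 0.9144 → 1.21067 m
W = F × d = 6.96146 N × 1.21067 m = 8.42803 J
8.42803 J ÷ (4.184 J/cal) = 2.01435 cal

2.014 cal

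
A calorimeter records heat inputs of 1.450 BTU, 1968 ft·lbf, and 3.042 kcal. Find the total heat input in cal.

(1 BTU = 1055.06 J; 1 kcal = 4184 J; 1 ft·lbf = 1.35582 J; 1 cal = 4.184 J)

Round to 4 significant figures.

1.450 BTU × 1055.06 → 1529.84 J
1968 ft·lbf × 1.35582 → 2668.25 J
3.042 kcal × 4184 → 12727.7 J
Combined: 1529.84 + 2668.25 + 12727.7 = 16925.8 J
In cal: 16925.8 / 4.184 = 4045.36 cal

4045 cal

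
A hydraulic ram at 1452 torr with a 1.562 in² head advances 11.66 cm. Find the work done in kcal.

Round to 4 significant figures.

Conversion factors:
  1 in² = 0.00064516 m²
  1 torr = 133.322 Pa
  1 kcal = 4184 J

1452 torr → 193584 Pa
1.562 in² → 0.00100774 m²
F = P × A = 193584 × 0.00100774 = 195.082 N
11.66 cm → 0.1166 m
W = F × d = 195.082 × 0.1166 = 22.7466 J
In kcal: 22.7466 / 4184 = 0.00543657 kcal

0.005437 kcal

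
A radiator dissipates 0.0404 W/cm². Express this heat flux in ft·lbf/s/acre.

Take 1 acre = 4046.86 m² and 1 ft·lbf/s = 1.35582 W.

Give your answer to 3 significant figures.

0.0404 W/cm² ÷ 0.0001 m²/cm² = 404 W/m²
404 W/m² ÷ 1.35582 W/ft·lbf/s × 4046.86 m²/acre = 1.20586×10⁶ ft·lbf/s/acre

1.21×10⁶ ft·lbf/s/acre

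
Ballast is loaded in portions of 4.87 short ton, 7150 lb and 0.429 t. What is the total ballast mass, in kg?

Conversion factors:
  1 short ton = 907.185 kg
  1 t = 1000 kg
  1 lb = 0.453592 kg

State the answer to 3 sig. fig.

8090 kg

4.87 short ton × 907.185 → 4417.99 kg
7150 lb × 0.453592 → 3243.18 kg
0.429 t × 1000 → 429 kg
Total: 4417.99 + 3243.18 + 429 = 8090.17 kg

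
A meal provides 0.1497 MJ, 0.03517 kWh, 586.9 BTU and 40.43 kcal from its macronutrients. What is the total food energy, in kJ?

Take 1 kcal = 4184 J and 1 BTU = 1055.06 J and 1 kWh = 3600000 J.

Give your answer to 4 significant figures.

1065 kJ

0.1497 MJ × 1000000 = 149700 J
0.03517 kWh × 3600000 = 126612 J
586.9 BTU × 1055.06 = 619215 J
40.43 kcal × 4184 = 169159 J
Sum: 149700 + 126612 + 619215 + 169159 = 1.06469×10⁶ J
In kJ: 1.06469×10⁶ / 1000 = 1064.69 kJ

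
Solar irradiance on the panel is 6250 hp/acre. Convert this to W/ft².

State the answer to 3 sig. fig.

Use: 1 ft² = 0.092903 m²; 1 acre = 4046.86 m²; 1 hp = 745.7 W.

107 W/ft²

6250 hp/acre × 745.7 W/hp ÷ 4046.86 m²/acre = 1151.66 W/m²
1151.66 W/m² × 0.092903 m²/ft² = 106.993 W/ft²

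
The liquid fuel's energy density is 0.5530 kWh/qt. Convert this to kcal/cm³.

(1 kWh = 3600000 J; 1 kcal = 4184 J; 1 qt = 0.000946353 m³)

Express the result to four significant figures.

0.5028 kcal/cm³

0.5530 kWh/qt × 3600000 J/kWh ÷ 0.000946353 m³/qt = 2.10365×10⁹ J/m³
2.10365×10⁹ J/m³ ÷ 4184 J/kcal × 10⁻⁶ m³/cm³ = 0.502784 kcal/cm³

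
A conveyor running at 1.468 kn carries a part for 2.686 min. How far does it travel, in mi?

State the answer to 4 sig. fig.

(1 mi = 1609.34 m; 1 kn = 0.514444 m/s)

0.07563 mi

1.468 kn × 0.514444 = 0.755204 m/s
2.686 min × 60 = 161.16 s
d = v × t = 0.755204 m/s × 161.16 s = 121.709 m
121.709 m ÷ (1609.34 m/mi) = 0.0756267 mi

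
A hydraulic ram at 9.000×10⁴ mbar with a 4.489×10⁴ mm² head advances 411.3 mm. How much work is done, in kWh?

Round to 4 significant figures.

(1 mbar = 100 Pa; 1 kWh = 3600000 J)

0.04616 kWh

9.000×10⁴ mbar → 9×10⁶ Pa
4.489×10⁴ mm² → 0.04489 m²
F = P × A = 9×10⁶ × 0.04489 = 404010 N
411.3 mm → 0.4113 m
W = F × d = 404010 × 0.4113 = 166169 J
In kWh: 166169 / 3600000 = 0.0461581 kWh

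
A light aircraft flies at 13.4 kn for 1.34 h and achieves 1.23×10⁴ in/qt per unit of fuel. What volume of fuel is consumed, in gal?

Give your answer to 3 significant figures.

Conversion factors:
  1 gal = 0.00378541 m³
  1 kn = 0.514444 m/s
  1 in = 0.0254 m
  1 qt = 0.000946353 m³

26.6 gal

13.4 kn → 6.89355 m/s
1.34 h → 4824 s
d = v × t = 6.89355 × 4824 = 33254.5 m
1.23×10⁴ in/qt → 330131 m/m³
V = d / (distance per unit fuel) = 33254.5 / 330131 = 0.100731 m³
In gal: 0.100731 / 0.00378541 = 26.6103 gal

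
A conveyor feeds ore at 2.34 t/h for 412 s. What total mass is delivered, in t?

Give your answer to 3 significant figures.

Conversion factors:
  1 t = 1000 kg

0.268 t

2.34 t/h → 0.65 kg/s
m = ṁ × t = 0.65 × 412 = 267.8 kg
In t: 267.8 / 1000 = 0.2678 t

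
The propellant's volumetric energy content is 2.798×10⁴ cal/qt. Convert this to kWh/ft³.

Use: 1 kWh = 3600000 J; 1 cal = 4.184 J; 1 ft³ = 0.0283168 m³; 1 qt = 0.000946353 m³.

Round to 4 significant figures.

0.9730 kWh/ft³

2.798×10⁴ cal/qt × 4.184 J/cal ÷ 0.000946353 m³/qt = 1.23705×10⁸ J/m³
1.23705×10⁸ J/m³ ÷ 3600000 J/kWh × 0.0283168 m³/ft³ = 0.973036 kWh/ft³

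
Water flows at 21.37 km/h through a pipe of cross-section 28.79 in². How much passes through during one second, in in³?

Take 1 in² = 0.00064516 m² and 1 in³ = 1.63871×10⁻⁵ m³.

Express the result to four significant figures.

21.37 km/h × (1/3.6) = 5.93611 m/s
28.79 in² × 0.00064516 = 0.0185742 m²
V = v × A × t = 5.93611 m/s × 0.0185742 m² × 1 s = 0.110258 m³
0.110258 m³ ÷ (1.63871×10⁻⁵ m³/in³) = 6728.34 in³

6728 in³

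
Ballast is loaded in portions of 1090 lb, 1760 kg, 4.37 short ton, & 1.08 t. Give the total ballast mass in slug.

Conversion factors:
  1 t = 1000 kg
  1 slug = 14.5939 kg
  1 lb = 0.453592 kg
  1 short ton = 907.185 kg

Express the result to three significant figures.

1090 lb × 0.453592 = 494.415 kg
1760 kg (already kg)
4.37 short ton × 907.185 = 3964.4 kg
1.08 t × 1000 = 1080 kg
Total: 494.415 + 1760 + 3964.4 + 1080 = 7298.82 kg
In slug: 7298.82 / 14.5939 = 500.128 slug

500 slug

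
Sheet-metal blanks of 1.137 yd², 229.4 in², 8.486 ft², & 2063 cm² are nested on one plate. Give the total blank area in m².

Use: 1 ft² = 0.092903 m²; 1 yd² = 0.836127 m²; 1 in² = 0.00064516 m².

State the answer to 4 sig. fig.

1.137 yd² × 0.836127 → 0.950676 m²
229.4 in² × 0.00064516 → 0.148 m²
8.486 ft² × 0.092903 → 0.788375 m²
2063 cm² × 0.0001 → 0.2063 m²
Combined: 0.950676 + 0.148 + 0.788375 + 0.2063 = 2.09335 m²

2.093 m²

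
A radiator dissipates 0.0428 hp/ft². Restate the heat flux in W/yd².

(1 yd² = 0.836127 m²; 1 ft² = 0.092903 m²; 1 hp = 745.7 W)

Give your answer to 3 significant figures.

287 W/yd²

0.0428 hp/ft² × 745.7 W/hp ÷ 0.092903 m²/ft² = 343.541 W/m²
343.541 W/m² × 0.836127 m²/yd² = 287.244 W/yd²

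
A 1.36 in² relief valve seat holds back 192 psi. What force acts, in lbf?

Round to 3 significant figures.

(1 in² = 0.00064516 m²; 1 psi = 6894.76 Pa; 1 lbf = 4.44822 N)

261 lbf

192 psi × 6894.76 = 1.32379×10⁶ Pa
1.36 in² × 0.00064516 = 8.77418×10⁻⁴ m²
F = P × A = 1.32379×10⁶ Pa × 8.77418×10⁻⁴ m² = 1161.52 N
1161.52 N ÷ (4.44822 N/lbf) = 261.12 lbf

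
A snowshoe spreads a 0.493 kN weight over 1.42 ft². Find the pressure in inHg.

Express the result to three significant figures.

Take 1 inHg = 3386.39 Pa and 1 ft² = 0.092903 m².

1.10 inHg

0.493 kN × 1000 → 493 N
1.42 ft² × 0.092903 → 0.131922 m²
P = F / A = 493 N / 0.131922 m² = 3737.06 Pa
3737.06 Pa ÷ (3386.39 Pa/inHg) = 1.10355 inHg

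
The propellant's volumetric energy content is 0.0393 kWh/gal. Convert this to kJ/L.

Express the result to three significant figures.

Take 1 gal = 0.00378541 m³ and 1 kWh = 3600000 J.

37.4 kJ/L

0.0393 kWh/gal × 3600000 J/kWh ÷ 0.00378541 m³/gal = 3.73751×10⁷ J/m³
3.73751×10⁷ J/m³ ÷ 1000 J/kJ × 0.001 m³/L = 37.3751 kJ/L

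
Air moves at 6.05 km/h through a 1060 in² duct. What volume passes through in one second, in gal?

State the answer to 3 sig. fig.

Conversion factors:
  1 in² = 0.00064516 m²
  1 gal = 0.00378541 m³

304 gal

6.05 km/h × (1/3.6) → 1.68056 m/s
1060 in² × 0.00064516 → 0.68387 m²
V = v × A × t = 1.68056 m/s × 0.68387 m² × 1 s = 1.14928 m³
1.14928 m³ ÷ (0.00378541 m³/gal) = 303.608 gal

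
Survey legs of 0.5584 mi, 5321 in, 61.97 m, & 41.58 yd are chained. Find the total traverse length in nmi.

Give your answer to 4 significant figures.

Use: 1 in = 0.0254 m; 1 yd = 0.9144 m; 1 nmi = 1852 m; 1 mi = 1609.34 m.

0.5584 mi × 1609.34 → 898.655 m
5321 in × 0.0254 → 135.153 m
61.97 m (already m)
41.58 yd × 0.9144 → 38.0208 m
Total: 898.655 + 135.153 + 61.97 + 38.0208 = 1133.8 m
In nmi: 1133.8 / 1852 = 0.612203 nmi

0.6122 nmi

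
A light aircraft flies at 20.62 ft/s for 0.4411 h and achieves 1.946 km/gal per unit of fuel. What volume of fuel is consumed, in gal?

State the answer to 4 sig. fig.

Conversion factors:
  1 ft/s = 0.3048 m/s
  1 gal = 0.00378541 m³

20.62 ft/s → 6.28498 m/s
0.4411 h → 1587.96 s
d = v × t = 6.28498 × 1587.96 = 9980.3 m
1.946 km/gal → 514079 m/m³
V = d / (distance per unit fuel) = 9980.3 / 514079 = 0.0194139 m³
In gal: 0.0194139 / 0.00378541 = 5.12861 gal

5.129 gal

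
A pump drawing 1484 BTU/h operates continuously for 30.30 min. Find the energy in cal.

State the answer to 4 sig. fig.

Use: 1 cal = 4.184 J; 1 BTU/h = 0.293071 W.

1.890×10⁵ cal

1484 BTU/h × 0.293071 = 434.917 W
30.30 min × 60 = 1818 s
E = P × t = 434.917 W × 1818 s = 790679 J
790679 J ÷ (4.184 J/cal) = 188977 cal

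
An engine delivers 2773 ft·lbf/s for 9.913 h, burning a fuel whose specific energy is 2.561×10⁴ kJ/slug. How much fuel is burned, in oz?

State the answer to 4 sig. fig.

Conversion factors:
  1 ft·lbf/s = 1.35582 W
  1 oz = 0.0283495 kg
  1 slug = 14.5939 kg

2697 oz

2773 ft·lbf/s → 3759.69 W
9.913 h → 35686.8 s
E = P × t = 3759.69 × 35686.8 = 1.34171×10⁸ J
2.561×10⁴ kJ/slug → 1.75484×10⁶ J/kg
m = E / e_s = 1.34171×10⁸ / 1.75484×10⁶ = 76.4577 kg
In oz: 76.4577 / 0.0283495 = 2696.97 oz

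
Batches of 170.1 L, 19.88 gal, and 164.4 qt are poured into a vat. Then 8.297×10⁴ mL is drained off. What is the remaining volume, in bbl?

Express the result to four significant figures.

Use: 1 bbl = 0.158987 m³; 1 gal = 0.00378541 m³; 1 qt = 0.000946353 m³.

170.1 L × 0.001 → 0.1701 m³
19.88 gal × 0.00378541 → 0.075254 m³
164.4 qt × 0.000946353 → 0.15558 m³
8.297×10⁴ mL × 10⁻⁶ → 0.08297 m³
Sum: 0.1701 + 0.075254 + 0.15558 − 0.08297 = 0.317964 m³
In bbl: 0.317964 / 0.158987 = 1.99994 bbl

2.000 bbl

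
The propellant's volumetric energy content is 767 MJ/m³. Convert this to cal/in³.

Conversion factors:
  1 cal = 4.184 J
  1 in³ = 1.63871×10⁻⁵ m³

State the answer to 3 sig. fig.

3000 cal/in³

767 MJ/m³ × 1000000 J/MJ = 7.67×10⁸ J/m³
7.67×10⁸ J/m³ ÷ 4.184 J/cal × 1.63871×10⁻⁵ m³/in³ = 3004.04 cal/in³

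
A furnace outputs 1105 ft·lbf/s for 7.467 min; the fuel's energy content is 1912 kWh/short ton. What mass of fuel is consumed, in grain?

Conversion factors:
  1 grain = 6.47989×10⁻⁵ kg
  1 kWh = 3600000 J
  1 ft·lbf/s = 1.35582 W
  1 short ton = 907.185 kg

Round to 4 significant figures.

1105 ft·lbf/s → 1498.18 W
7.467 min → 448.02 s
E = P × t = 1498.18 × 448.02 = 671215 J
1912 kWh/short ton → 7.58743×10⁶ J/kg
m = E / e_s = 671215 / 7.58743×10⁶ = 0.0884641 kg
In grain: 0.0884641 / 6.47989×10⁻⁵ = 1365.21 grain

1365 grain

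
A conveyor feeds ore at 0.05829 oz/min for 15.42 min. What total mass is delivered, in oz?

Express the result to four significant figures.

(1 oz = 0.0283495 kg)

0.05829 oz/min → 2.75415×10⁻⁵ kg/s
15.42 min → 925.2 s
m = ṁ × t = 2.75415×10⁻⁵ × 925.2 = 0.0254814 kg
In oz: 0.0254814 / 0.0283495 = 0.898831 oz

0.8988 oz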